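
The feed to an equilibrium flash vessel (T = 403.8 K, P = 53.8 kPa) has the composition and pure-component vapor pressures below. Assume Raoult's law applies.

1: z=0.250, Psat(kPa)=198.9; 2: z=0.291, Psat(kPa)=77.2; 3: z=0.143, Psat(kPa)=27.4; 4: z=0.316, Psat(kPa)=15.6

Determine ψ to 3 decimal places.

Raoult's law: Kᵢ = Pᵢˢᵃᵗ/P = Pᵢˢᵃᵗ/53.8.
  K_1 = 198.9/53.8 = 3.69703, K_2 = 77.2/53.8 = 1.43494, K_3 = 27.4/53.8 = 0.50929, K_4 = 15.6/53.8 = 0.28996
Iterate (Newton) starting at ψ = 0.47:
  ψ = 0.470: g = -0.0255, g' = -0.809 → ψ = 0.438
Converged at ψ = 0.438.

ψ = 0.438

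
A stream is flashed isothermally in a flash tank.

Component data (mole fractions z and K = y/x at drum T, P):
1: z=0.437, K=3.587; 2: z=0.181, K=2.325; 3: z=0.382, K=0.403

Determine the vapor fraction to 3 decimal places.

Let ψ = V/F and solve Σ zᵢ(Kᵢ−1)/(1+ψ(Kᵢ−1)) = 0.
Feasibility: ΣzᵢKᵢ = 2.142, Σzᵢ/Kᵢ = 1.148 — both > 1, two phases present.
Iterate (Newton) starting at ψ = 0.34:
  ψ = 0.340: g = 0.4807, g' = -1.193 → ψ = 0.743
  ψ = 0.743: g = 0.0980, g' = -0.863 → ψ = 0.856
  ψ = 0.856: g = -0.0027, g' = -0.923 → ψ = 0.853
Converged at ψ = 0.853.

ψ = 0.853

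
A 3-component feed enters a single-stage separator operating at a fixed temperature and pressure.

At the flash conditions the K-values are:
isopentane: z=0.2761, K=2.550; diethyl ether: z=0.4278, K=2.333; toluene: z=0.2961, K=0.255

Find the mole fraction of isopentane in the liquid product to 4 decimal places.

Rachford–Rice: g(V/F) = Σ zᵢ(Kᵢ−1)/(1+V/F(Kᵢ−1)) = 0.
Check two-phase: ΣzᵢKᵢ = 1.7776 > 1 and Σzᵢ/Kᵢ = 1.4528 > 1, so g(0) = 0.7776 > 0 and g(1) = -0.4528 < 0.
Newton iteration, V/F⁰ = 0.61:
  V/F = 0.6100: g = 0.13013, g' = -0.9587 → V/F = 0.7457
  V/F = 0.7457: g = -0.01189, g' = -1.1660 → V/F = 0.7356
  V/F = 0.7356: g = -0.00012, g' = -1.1430 → V/F = 0.7354
Converged at V/F = 0.7354.
Compositions from xᵢ = zᵢ/(1+V/F(Kᵢ−1)), yᵢ = Kᵢxᵢ:
  isopentane: x = 0.1290, y = 0.3290
  diethyl ether: x = 0.2160, y = 0.5040
  toluene: x = 0.6550, y = 0.1670

x_isopentane = 0.1290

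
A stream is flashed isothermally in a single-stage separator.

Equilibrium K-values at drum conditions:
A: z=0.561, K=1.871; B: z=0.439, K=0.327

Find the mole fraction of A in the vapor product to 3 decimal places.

Binary case is linear: z₁(K₁−1)(1+ψ(K₂−1)) + z₂(K₂−1)(1+ψ(K₁−1)) = 0
⇒ ψ = [z₁(K₁−1)+z₂(K₂−1)] / [−(K₁−1)(K₂−1)] = 0.1932/0.5862 = 0.330
Compositions from xᵢ = zᵢ/(1+ψ(Kᵢ−1)), yᵢ = Kᵢxᵢ:
  A: x = 0.436, y = 0.816
  B: x = 0.564, y = 0.184

y_A = 0.816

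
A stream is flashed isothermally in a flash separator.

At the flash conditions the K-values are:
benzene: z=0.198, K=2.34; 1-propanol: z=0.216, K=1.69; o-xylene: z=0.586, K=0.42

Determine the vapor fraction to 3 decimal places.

ψ = 0.122

Material balance + equilibrium reduce to Σ zᵢ(Kᵢ−1)/(1+ψ(Kᵢ−1)) = 0.
Check two-phase: ΣzᵢKᵢ = 1.074 > 1 and Σzᵢ/Kᵢ = 1.608 > 1, so g(0) = 0.074 > 0 and g(1) = -0.608 < 0.
Newton–Raphson from ψ = 0.5:
  ψ = 0.500: g = -0.2090, g' = -0.575 → ψ = 0.137
  ψ = 0.137: g = -0.0087, g' = -0.572 → ψ = 0.121
  ψ = 0.121: g = 0.0000, g' = -0.579 → ψ = 0.122
Converged at ψ = 0.122.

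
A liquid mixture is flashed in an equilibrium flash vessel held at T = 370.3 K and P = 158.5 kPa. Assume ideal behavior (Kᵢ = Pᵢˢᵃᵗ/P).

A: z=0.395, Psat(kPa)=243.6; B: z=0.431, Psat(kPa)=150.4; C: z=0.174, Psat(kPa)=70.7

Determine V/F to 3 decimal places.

Raoult's law: Kᵢ = Pᵢˢᵃᵗ/P = Pᵢˢᵃᵗ/158.5.
  K_A = 243.6/158.5 = 1.53691, K_B = 150.4/158.5 = 0.94890, K_C = 70.7/158.5 = 0.44606
Iterate (Newton) starting at V/F = 0.46:
  V/F = 0.460: g = 0.0182, g' = -0.171 → V/F = 0.567
  V/F = 0.567: g = -0.0005, g' = -0.182 → V/F = 0.564
Converged at V/F = 0.564.

V/F = 0.564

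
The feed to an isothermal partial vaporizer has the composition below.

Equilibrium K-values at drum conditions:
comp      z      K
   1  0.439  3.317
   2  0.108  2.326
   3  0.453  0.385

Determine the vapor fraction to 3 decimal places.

ψ = 0.671

Rachford–Rice: g(ψ) = Σ zᵢ(Kᵢ−1)/(1+ψ(Kᵢ−1)) = 0.
g(0) = ΣzᵢKᵢ − 1 = 0.882 and g(1) = 1 − Σzᵢ/Kᵢ = -0.355, so a root lies in (0, 1).
Newton iteration, ψ⁰ = 0.5:
  ψ = 0.500: g = 0.1550, g' = -0.932 → ψ = 0.666
  ψ = 0.666: g = 0.0038, g' = -0.910 → ψ = 0.671
Converged at ψ = 0.671.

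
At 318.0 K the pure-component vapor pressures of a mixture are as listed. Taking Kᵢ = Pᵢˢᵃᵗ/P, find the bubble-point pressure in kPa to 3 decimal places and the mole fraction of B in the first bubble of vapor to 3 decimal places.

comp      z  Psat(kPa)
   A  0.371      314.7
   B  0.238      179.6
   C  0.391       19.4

At the bubble point ψ → 0, so ΣzᵢKᵢ = 1 with Kᵢ = Pᵢˢᵃᵗ/P ⇒ P = ΣzᵢPᵢˢᵃᵗ.
P = 0.371·314.7 + 0.238·179.6 + 0.391·19.4 = 167.084 kPa
yᵢ = zᵢPᵢˢᵃᵗ/P ⇒ y_B = 0.238·179.6/167.084 = 0.256

Pbub = 167.084 kPa, y_B = 0.256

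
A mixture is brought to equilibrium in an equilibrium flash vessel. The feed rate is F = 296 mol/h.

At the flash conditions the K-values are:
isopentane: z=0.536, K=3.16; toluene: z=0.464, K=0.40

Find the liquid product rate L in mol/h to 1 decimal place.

L = 95.2 mol/h

Rachford–Rice: g(ψ) = Σ zᵢ(Kᵢ−1)/(1+ψ(Kᵢ−1)) = 0.
Feasibility: ΣzᵢKᵢ = 1.879, Σzᵢ/Kᵢ = 1.330 — both > 1, two phases present.
Newton iteration, ψ⁰ = 0.61:
  ψ = 0.610: g = 0.0604, g' = -0.881 → ψ = 0.679
Converged at ψ = 0.679.
Then V = ψ·F = 0.6785·296 = 200.8 mol/h and L = F − V = 95.2 mol/h.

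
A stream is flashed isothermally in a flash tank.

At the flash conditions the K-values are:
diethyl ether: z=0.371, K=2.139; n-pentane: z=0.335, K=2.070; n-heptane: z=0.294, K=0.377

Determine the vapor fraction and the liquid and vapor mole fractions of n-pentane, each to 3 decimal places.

Rachford–Rice: g(ψ) = Σ zᵢ(Kᵢ−1)/(1+ψ(Kᵢ−1)) = 0.
Feasibility: ΣzᵢKᵢ = 1.598, Σzᵢ/Kᵢ = 1.115 — both > 1, two phases present.
Newton iteration, ψ⁰ = 0.5:
  ψ = 0.500: g = 0.2367, g' = -0.599 → ψ = 0.895
  ψ = 0.895: g = -0.0219, g' = -0.801 → ψ = 0.868
  ψ = 0.868: g = -0.0005, g' = -0.766 → ψ = 0.867
Converged at ψ = 0.867.
Compositions from xᵢ = zᵢ/(1+ψ(Kᵢ−1)), yᵢ = Kᵢxᵢ:
  diethyl ether: x = 0.187, y = 0.399
  n-pentane: x = 0.174, y = 0.360
  n-heptane: x = 0.640, y = 0.241

ψ = 0.867, x_n-pentane = 0.174, y_n-pentane = 0.360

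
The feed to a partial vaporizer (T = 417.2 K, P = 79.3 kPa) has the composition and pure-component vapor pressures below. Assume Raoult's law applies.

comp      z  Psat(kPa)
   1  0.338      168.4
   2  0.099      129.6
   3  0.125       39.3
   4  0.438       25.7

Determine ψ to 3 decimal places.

ψ = 0.126

Raoult's law: Kᵢ = Pᵢˢᵃᵗ/P = Pᵢˢᵃᵗ/79.3.
  K_1 = 168.4/79.3 = 2.12358, K_2 = 129.6/79.3 = 1.63430, K_3 = 39.3/79.3 = 0.49559, K_4 = 25.7/79.3 = 0.32409
Rachford–Rice: g(ψ) = Σ zᵢ(Kᵢ−1)/(1+ψ(Kᵢ−1)) = 0.
Check two-phase: ΣzᵢKᵢ = 1.083 > 1 and Σzᵢ/Kᵢ = 1.823 > 1, so g(0) = 0.083 > 0 and g(1) = -0.823 < 0.
Iterate (Newton) starting at ψ = 0.59:
  ψ = 0.590: g = -0.3081, g' = -0.793 → ψ = 0.202
  ψ = 0.202: g = -0.0477, g' = -0.623 → ψ = 0.125
  ψ = 0.125: g = 0.0005, g' = -0.637 → ψ = 0.126
Converged at ψ = 0.126.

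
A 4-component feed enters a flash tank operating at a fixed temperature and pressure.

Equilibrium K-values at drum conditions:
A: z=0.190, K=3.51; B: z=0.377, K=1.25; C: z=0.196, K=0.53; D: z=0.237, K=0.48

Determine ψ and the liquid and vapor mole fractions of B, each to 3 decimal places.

Let ψ = V/F and solve Σ zᵢ(Kᵢ−1)/(1+ψ(Kᵢ−1)) = 0.
Feasibility: ΣzᵢKᵢ = 1.356, Σzᵢ/Kᵢ = 1.219 — both > 1, two phases present.
Iterate (Newton) starting at ψ = 0.38:
  ψ = 0.380: g = 0.0644, g' = -0.497 → ψ = 0.510
  ψ = 0.510: g = 0.0040, g' = -0.442 → ψ = 0.519
Converged at ψ = 0.519.
Compositions from xᵢ = zᵢ/(1+ψ(Kᵢ−1)), yᵢ = Kᵢxᵢ:
  A: x = 0.083, y = 0.290
  B: x = 0.334, y = 0.417
  C: x = 0.259, y = 0.137
  D: x = 0.325, y = 0.156

ψ = 0.519, x_B = 0.334, y_B = 0.417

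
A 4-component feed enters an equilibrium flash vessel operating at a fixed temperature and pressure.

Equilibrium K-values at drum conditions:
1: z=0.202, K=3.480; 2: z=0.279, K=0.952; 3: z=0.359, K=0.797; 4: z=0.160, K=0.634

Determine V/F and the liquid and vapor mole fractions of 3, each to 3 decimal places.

Iterate (Newton) starting at V/F = 0.58:
  V/F = 0.580: g = 0.0347, g' = -0.263 → V/F = 0.712
  V/F = 0.712: g = 0.0029, g' = -0.223 → V/F = 0.725
Converged at V/F = 0.725.
Compositions from xᵢ = zᵢ/(1+V/F(Kᵢ−1)), yᵢ = Kᵢxᵢ:
  1: x = 0.072, y = 0.251
  2: x = 0.289, y = 0.275
  3: x = 0.421, y = 0.336
  4: x = 0.218, y = 0.138

V/F = 0.725, x_3 = 0.421, y_3 = 0.336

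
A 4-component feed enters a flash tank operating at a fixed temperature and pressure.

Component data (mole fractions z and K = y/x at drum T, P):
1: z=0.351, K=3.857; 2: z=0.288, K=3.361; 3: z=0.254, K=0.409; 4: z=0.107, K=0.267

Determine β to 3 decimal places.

β = 0.857

Let β = V/F and solve Σ zᵢ(Kᵢ−1)/(1+β(Kᵢ−1)) = 0.
Check two-phase: ΣzᵢKᵢ = 2.454 > 1 and Σzᵢ/Kᵢ = 1.198 > 1, so g(0) = 1.454 > 0 and g(1) = -0.198 < 0.
Newton iteration, β⁰ = 0.48:
  β = 0.480: g = 0.4111, g' = -1.172 → β = 0.831
  β = 0.831: g = 0.0314, g' = -1.153 → β = 0.858
  β = 0.858: g = -0.0006, g' = -1.198 → β = 0.857
Converged at β = 0.857.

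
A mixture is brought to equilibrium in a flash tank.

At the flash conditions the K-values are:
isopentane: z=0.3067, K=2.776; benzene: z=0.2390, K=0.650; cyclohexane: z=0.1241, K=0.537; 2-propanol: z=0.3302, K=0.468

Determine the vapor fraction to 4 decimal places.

ψ = 0.2778

Material balance + equilibrium reduce to Σ zᵢ(Kᵢ−1)/(1+ψ(Kᵢ−1)) = 0.
g(0) = ΣzᵢKᵢ − 1 = 0.2279 and g(1) = 1 − Σzᵢ/Kᵢ = -0.4148, so a root lies in (0, 1).
Newton–Raphson from ψ = 0.5:
  ψ = 0.5000: g = -0.12698, g' = -0.5329 → ψ = 0.2617
  ψ = 0.2617: g = 0.01031, g' = -0.6469 → ψ = 0.2777
  ψ = 0.2777: g = 0.00011, g' = -0.6335 → ψ = 0.2778
Converged at ψ = 0.2778.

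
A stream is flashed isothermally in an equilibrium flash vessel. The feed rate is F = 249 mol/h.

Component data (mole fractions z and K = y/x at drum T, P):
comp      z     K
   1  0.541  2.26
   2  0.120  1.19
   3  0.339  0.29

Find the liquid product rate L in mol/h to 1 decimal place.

L = 102.9 mol/h

Let ψ = V/F and solve Σ zᵢ(Kᵢ−1)/(1+ψ(Kᵢ−1)) = 0.
Check two-phase: ΣzᵢKᵢ = 1.464 > 1 and Σzᵢ/Kᵢ = 1.509 > 1, so g(0) = 0.464 > 0 and g(1) = -0.509 < 0.
Iterate (Newton) starting at ψ = 0.5:
  ψ = 0.500: g = 0.0659, g' = -0.738 → ψ = 0.589
  ψ = 0.589: g = -0.0021, g' = -0.792 → ψ = 0.587
Converged at ψ = 0.587.
Then V = ψ·F = 0.5866·249 = 146.1 mol/h and L = F − V = 102.9 mol/h.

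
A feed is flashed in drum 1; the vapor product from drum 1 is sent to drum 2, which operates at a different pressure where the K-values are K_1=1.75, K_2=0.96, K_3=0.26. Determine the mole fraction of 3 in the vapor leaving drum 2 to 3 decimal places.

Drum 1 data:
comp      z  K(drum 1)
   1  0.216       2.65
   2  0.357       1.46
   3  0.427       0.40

y_3 (drum 2) = 0.070

Drum 1:
Let ψ₁ = V/F and solve Σ zᵢ(Kᵢ−1)/(1+ψ₁(Kᵢ−1)) = 0.
g(0) = ΣzᵢKᵢ − 1 = 0.264 and g(1) = 1 − Σzᵢ/Kᵢ = -0.394, so a root lies in (0, 1).
Iterate (Newton) starting at ψ₁ = 0.57:
  ψ₁ = 0.570: g = -0.0756, g' = -0.559 → ψ₁ = 0.435
  ψ₁ = 0.435: g = -0.0022, g' = -0.533 → ψ₁ = 0.431
Converged at ψ₁ = 0.431.
Drum-1 compositions:
  1: x = 0.126, y = 0.335
  2: x = 0.298, y = 0.435
  3: x = 0.576, y = 0.230
Drum-2 feed = drum-1 vapor: z₂ = (0.3347, 0.4351, 0.2303).
Drum 2:
Rachford–Rice: g(ψ₂) = Σ zᵢ(Kᵢ−1)/(1+ψ₂(Kᵢ−1)) = 0.
Check two-phase: ΣzᵢKᵢ = 1.063 > 1 and Σzᵢ/Kᵢ = 1.530 > 1, so g(0) = 0.063 > 0 and g(1) = -0.530 < 0.
Newton iteration, ψ₂⁰ = 0.48:
  ψ₂ = 0.480: g = -0.0975, g' = -0.406 → ψ₂ = 0.240
  ψ₂ = 0.240: g = -0.0120, g' = -0.322 → ψ₂ = 0.202
Converged at ψ₂ = 0.202.
  1: x = 0.291, y = 0.509
  2: x = 0.439, y = 0.421
  3: x = 0.271, y = 0.070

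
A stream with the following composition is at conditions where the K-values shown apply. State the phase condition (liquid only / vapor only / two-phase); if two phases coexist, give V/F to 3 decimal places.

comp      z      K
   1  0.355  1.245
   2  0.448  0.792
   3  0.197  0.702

liquid only

ΣzᵢKᵢ = 0.935; Σzᵢ/Kᵢ = 1.131.
Since ΣzᵢKᵢ < 1 the mixture is below its bubble point — single liquid phase.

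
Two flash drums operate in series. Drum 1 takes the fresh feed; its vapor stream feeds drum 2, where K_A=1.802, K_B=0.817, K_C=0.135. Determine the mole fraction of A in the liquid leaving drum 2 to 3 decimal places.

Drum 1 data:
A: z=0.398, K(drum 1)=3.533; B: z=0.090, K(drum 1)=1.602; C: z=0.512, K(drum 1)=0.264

Drum 1:
Let ψ₁ = V/F and solve Σ zᵢ(Kᵢ−1)/(1+ψ₁(Kᵢ−1)) = 0.
g(0) = ΣzᵢKᵢ − 1 = 0.685 and g(1) = 1 − Σzᵢ/Kᵢ = -1.108, so a root lies in (0, 1).
Iterate (Newton) starting at ψ₁ = 0.44:
  ψ₁ = 0.440: g = -0.0377, g' = -1.198 → ψ₁ = 0.409
Converged at ψ₁ = 0.409.
Drum-1 compositions:
  A: x = 0.196, y = 0.691
  B: x = 0.072, y = 0.116
  C: x = 0.732, y = 0.193
Drum-2 feed = drum-1 vapor: z₂ = (0.6910, 0.1157, 0.1933).
Drum 2:
Material balance + equilibrium reduce to Σ zᵢ(Kᵢ−1)/(1+ψ₂(Kᵢ−1)) = 0.
g(0) = ΣzᵢKᵢ − 1 = 0.366 and g(1) = 1 − Σzᵢ/Kᵢ = -0.957, so a root lies in (0, 1).
Newton–Raphson from ψ₂ = 0.5:
  ψ₂ = 0.500: g = 0.0776, g' = -0.680 → ψ₂ = 0.614
  ψ₂ = 0.614: g = -0.0092, g' = -0.863 → ψ₂ = 0.603
Converged at ψ₂ = 0.603.
  A: x = 0.466, y = 0.839
  B: x = 0.130, y = 0.106
  C: x = 0.404, y = 0.055

x_A (drum 2) = 0.466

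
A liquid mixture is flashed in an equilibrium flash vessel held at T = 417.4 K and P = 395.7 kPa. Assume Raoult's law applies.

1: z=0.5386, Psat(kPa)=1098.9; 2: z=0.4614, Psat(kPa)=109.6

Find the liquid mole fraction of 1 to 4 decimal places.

x_1 = 0.2892

Raoult's law: Kᵢ = Pᵢˢᵃᵗ/P = Pᵢˢᵃᵗ/395.7.
  K_1 = 1098.9/395.7 = 2.777104, K_2 = 109.6/395.7 = 0.276978
Binary case is linear: z₁(K₁−1)(1+ψ(K₂−1)) + z₂(K₂−1)(1+ψ(K₁−1)) = 0
⇒ ψ = [z₁(K₁−1)+z₂(K₂−1)] / [−(K₁−1)(K₂−1)] = 0.62355/1.28489 = 0.4853
Compositions from xᵢ = zᵢ/(1+ψ(Kᵢ−1)), yᵢ = Kᵢxᵢ:
  1: x = 0.2892, y = 0.8031
  2: x = 0.7108, y = 0.1969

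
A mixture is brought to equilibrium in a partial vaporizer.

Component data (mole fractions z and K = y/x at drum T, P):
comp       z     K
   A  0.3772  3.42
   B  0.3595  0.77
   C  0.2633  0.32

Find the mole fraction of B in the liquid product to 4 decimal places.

Material balance + equilibrium reduce to Σ zᵢ(Kᵢ−1)/(1+ψ(Kᵢ−1)) = 0.
Check two-phase: ΣzᵢKᵢ = 1.6511 > 1 and Σzᵢ/Kᵢ = 1.4000 > 1, so g(0) = 0.6511 > 0 and g(1) = -0.4000 < 0.
Newton iteration, ψ⁰ = 0.5:
  ψ = 0.5000: g = 0.04833, g' = -0.7561 → ψ = 0.5639
  ψ = 0.5639: g = 0.00061, g' = -0.7405 → ψ = 0.5647
Converged at ψ = 0.5647.
Compositions from xᵢ = zᵢ/(1+ψ(Kᵢ−1)), yᵢ = Kᵢxᵢ:
  A: x = 0.1594, y = 0.5451
  B: x = 0.4132, y = 0.3181
  C: x = 0.4275, y = 0.1368

x_B = 0.4132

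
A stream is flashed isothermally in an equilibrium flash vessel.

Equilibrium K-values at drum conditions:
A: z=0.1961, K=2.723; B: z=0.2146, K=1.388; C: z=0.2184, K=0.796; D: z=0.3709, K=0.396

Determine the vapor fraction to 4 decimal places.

ψ = 0.2524

Let ψ = V/F and solve Σ zᵢ(Kᵢ−1)/(1+ψ(Kᵢ−1)) = 0.
Check two-phase: ΣzᵢKᵢ = 1.1526 > 1 and Σzᵢ/Kᵢ = 1.4376 > 1, so g(0) = 0.1526 > 0 and g(1) = -0.4376 < 0.
Iterate (Newton) starting at ψ = 0.5:
  ψ = 0.5000: g = -0.11932, g' = -0.4797 → ψ = 0.2512
  ψ = 0.2512: g = 0.00061, g' = -0.5085 → ψ = 0.2524
Converged at ψ = 0.2524.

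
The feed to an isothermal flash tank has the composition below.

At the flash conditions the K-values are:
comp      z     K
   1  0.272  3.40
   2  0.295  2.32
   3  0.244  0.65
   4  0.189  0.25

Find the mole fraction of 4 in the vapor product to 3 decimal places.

Newton iteration, V/F⁰ = 0.5:
  V/F = 0.500: g = 0.2010, g' = -0.826 → V/F = 0.743
  V/F = 0.743: g = -0.0047, g' = -0.931 → V/F = 0.738
Converged at V/F = 0.738.
Compositions from xᵢ = zᵢ/(1+V/F(Kᵢ−1)), yᵢ = Kᵢxᵢ:
  1: x = 0.098, y = 0.334
  2: x = 0.149, y = 0.347
  3: x = 0.329, y = 0.214
  4: x = 0.423, y = 0.106

y_4 = 0.106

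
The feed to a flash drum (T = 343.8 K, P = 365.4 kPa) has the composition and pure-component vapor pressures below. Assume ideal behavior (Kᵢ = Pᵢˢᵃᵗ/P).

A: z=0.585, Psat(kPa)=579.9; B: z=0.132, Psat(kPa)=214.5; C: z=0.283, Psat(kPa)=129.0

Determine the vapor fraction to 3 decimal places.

ψ = 0.307

Raoult's law: Kᵢ = Pᵢˢᵃᵗ/P = Pᵢˢᵃᵗ/365.4.
  K_A = 579.9/365.4 = 1.58703, K_B = 214.5/365.4 = 0.58703, K_C = 129.0/365.4 = 0.35304
Let ψ = V/F and solve Σ zᵢ(Kᵢ−1)/(1+ψ(Kᵢ−1)) = 0.
Feasibility: ΣzᵢKᵢ = 1.106, Σzᵢ/Kᵢ = 1.395 — both > 1, two phases present.
Iterate (Newton) starting at ψ = 0.39:
  ψ = 0.390: g = -0.0304, g' = -0.377 → ψ = 0.309
  ψ = 0.309: g = -0.0008, g' = -0.359 → ψ = 0.307
Converged at ψ = 0.307.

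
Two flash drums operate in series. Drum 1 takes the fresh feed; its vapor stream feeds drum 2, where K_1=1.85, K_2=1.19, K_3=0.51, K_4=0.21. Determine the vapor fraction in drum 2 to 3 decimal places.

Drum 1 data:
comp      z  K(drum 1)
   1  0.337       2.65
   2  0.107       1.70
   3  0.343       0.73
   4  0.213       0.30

V/F (drum 2) = 0.457

Drum 1:
Material balance + equilibrium reduce to Σ zᵢ(Kᵢ−1)/(1+ψ₁(Kᵢ−1)) = 0.
g(0) = ΣzᵢKᵢ − 1 = 0.389 and g(1) = 1 − Σzᵢ/Kᵢ = -0.370, so a root lies in (0, 1).
Newton iteration, ψ₁⁰ = 0.31:
  ψ₁ = 0.310: g = 0.1379, g' = -0.637 → ψ₁ = 0.527
  ψ₁ = 0.527: g = 0.0082, g' = -0.586 → ψ₁ = 0.540
Converged at ψ₁ = 0.540.
Drum-1 compositions:
  1: x = 0.178, y = 0.472
  2: x = 0.078, y = 0.132
  3: x = 0.402, y = 0.293
  4: x = 0.343, y = 0.103
Drum-2 feed = drum-1 vapor: z₂ = (0.4721, 0.1320, 0.2932, 0.1028).
Drum 2:
Material balance + equilibrium reduce to Σ zᵢ(Kᵢ−1)/(1+ψ₂(Kᵢ−1)) = 0.
g(0) = ΣzᵢKᵢ − 1 = 0.201 and g(1) = 1 − Σzᵢ/Kᵢ = -0.430, so a root lies in (0, 1).
Iterate (Newton) starting at ψ₂ = 0.39:
  ψ₂ = 0.390: g = 0.0298, g' = -0.438 → ψ₂ = 0.458
  ψ₂ = 0.458: g = -0.0005, g' = -0.455 → ψ₂ = 0.457
Converged at ψ₂ = 0.457.
  1: x = 0.340, y = 0.629
  2: x = 0.121, y = 0.145
  3: x = 0.378, y = 0.193
  4: x = 0.161, y = 0.034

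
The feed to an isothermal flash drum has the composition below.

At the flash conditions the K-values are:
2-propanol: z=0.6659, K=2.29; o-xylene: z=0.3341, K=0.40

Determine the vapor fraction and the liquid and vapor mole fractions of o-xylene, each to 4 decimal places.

Rachford–Rice: g(ψ) = Σ zᵢ(Kᵢ−1)/(1+ψ(Kᵢ−1)) = 0.
Check two-phase: ΣzᵢKᵢ = 1.6586 > 1 and Σzᵢ/Kᵢ = 1.1260 > 1, so g(0) = 0.6586 > 0 and g(1) = -0.1260 < 0.
Iterate (Newton) starting at ψ = 0.5:
  ψ = 0.5000: g = 0.23582, g' = -0.6550 → ψ = 0.8601
  ψ = 0.8601: g = -0.00699, g' = -0.7625 → ψ = 0.8509
  ψ = 0.8509: g = -0.00004, g' = -0.7539 → ψ = 0.8508
Converged at ψ = 0.8508.
Compositions from xᵢ = zᵢ/(1+ψ(Kᵢ−1)), yᵢ = Kᵢxᵢ:
  2-propanol: x = 0.3175, y = 0.7270
  o-xylene: x = 0.6825, y = 0.2730

ψ = 0.8508, x_o-xylene = 0.6825, y_o-xylene = 0.2730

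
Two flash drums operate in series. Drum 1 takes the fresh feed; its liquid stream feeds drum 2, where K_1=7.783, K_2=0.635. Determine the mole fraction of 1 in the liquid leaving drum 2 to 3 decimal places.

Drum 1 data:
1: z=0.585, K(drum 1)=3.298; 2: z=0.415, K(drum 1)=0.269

Drum 1:
Rachford–Rice: g(ψ₁) = Σ zᵢ(Kᵢ−1)/(1+ψ₁(Kᵢ−1)) = 0.
Feasibility: ΣzᵢKᵢ = 2.041, Σzᵢ/Kᵢ = 1.720 — both > 1, two phases present.
Newton–Raphson from ψ₁ = 0.4:
  ψ₁ = 0.400: g = 0.2717, g' = -1.282 → ψ₁ = 0.612
  ψ₁ = 0.612: g = 0.0097, g' = -1.260 → ψ₁ = 0.620
Converged at ψ₁ = 0.620.
Drum-1 compositions:
  1: x = 0.241, y = 0.796
  2: x = 0.759, y = 0.204
Drum-2 feed = drum-1 liquid: z₂ = (0.2413, 0.7587).
Drum 2:
Binary case is linear: z₁(K₁−1)(1+ψ₂(K₂−1)) + z₂(K₂−1)(1+ψ₂(K₁−1)) = 0
⇒ ψ₂ = [z₁(K₁−1)+z₂(K₂−1)] / [−(K₁−1)(K₂−1)] = 1.3601/2.4758 = 0.549
  1: x = 0.051, y = 0.397
  2: x = 0.949, y = 0.603

x_1 (drum 2) = 0.051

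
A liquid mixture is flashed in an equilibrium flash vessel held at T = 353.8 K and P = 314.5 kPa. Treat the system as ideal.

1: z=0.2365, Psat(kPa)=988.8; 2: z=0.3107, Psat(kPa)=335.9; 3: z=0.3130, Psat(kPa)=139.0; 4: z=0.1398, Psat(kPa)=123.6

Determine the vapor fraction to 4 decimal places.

Raoult's law: Kᵢ = Pᵢˢᵃᵗ/P = Pᵢˢᵃᵗ/314.5.
  K_1 = 988.8/314.5 = 3.144038, K_2 = 335.9/314.5 = 1.068045, K_3 = 139.0/314.5 = 0.441971, K_4 = 123.6/314.5 = 0.393005
Rachford–Rice: g(ψ) = Σ zᵢ(Kᵢ−1)/(1+ψ(Kᵢ−1)) = 0.
Feasibility: ΣzᵢKᵢ = 1.2687, Σzᵢ/Kᵢ = 1.4300 — both > 1, two phases present.
Iterate (Newton) starting at ψ = 0.5:
  ψ = 0.5000: g = -0.09892, g' = -0.5483 → ψ = 0.3196
  ψ = 0.3196: g = 0.00374, g' = -0.6079 → ψ = 0.3257
Converged at ψ = 0.3257.

ψ = 0.3257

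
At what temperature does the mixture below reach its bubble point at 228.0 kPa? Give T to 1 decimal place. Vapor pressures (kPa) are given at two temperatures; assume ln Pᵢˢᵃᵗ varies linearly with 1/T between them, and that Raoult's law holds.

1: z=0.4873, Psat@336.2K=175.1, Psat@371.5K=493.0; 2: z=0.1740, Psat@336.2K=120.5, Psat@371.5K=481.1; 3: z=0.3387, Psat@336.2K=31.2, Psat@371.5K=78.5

Bubble-point temperature: ΣzᵢPᵢˢᵃᵗ(T) = P. Interpolate ln Pᵢˢᵃᵗ = aᵢ + bᵢ/T.
  T = 336.2 K: ΣzᵢPᵢˢᵃᵗ = 116.86 kPa
  T = 371.5 K: ΣzᵢPᵢˢᵃᵗ = 350.54 kPa
  T = 353.9 K: ΣzᵢPᵢˢᵃᵗ = 207.76 kPa
  T = 362.7 K: ΣzᵢPᵢˢᵃᵗ = 271.40 kPa
  T = 358.3 K: ΣzᵢPᵢˢᵃᵗ = 237.81 kPa
  T = 356.1 K: ΣzᵢPᵢˢᵃᵗ = 222.36 kPa
Interpolating between 356.1 K and 358.3 K gives T ≈ 356.9 K.

T = 356.9 K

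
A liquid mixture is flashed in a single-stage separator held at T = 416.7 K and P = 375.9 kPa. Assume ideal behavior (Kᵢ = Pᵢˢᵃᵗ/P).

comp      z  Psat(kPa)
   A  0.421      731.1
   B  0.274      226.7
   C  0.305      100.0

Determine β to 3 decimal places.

Raoult's law: Kᵢ = Pᵢˢᵃᵗ/P = Pᵢˢᵃᵗ/375.9.
  K_A = 731.1/375.9 = 1.94493, K_B = 226.7/375.9 = 0.60309, K_C = 100.0/375.9 = 0.26603
Newton iteration, β⁰ = 0.5:
  β = 0.500: g = -0.2192, g' = -0.651 → β = 0.163
  β = 0.163: g = -0.0259, g' = -0.544 → β = 0.115
  β = 0.115: g = 0.0001, g' = -0.549 → β = 0.116
Converged at β = 0.116.

β = 0.116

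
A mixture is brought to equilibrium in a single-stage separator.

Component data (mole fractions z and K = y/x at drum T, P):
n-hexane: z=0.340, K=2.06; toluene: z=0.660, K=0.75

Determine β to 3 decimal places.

β = 0.737

Rachford–Rice: g(β) = Σ zᵢ(Kᵢ−1)/(1+β(Kᵢ−1)) = 0.
Feasibility: ΣzᵢKᵢ = 1.195, Σzᵢ/Kᵢ = 1.045 — both > 1, two phases present.
Binary case is linear: z₁(K₁−1)(1+β(K₂−1)) + z₂(K₂−1)(1+β(K₁−1)) = 0
⇒ β = [z₁(K₁−1)+z₂(K₂−1)] / [−(K₁−1)(K₂−1)] = 0.1954/0.2650 = 0.737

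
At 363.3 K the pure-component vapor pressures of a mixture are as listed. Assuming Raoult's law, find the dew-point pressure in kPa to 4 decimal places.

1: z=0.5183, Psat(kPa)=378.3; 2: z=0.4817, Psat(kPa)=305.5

Pdew = 339.3470 kPa

At the dew point ψ → 1, so Σzᵢ/Kᵢ = 1 with Kᵢ = Pᵢˢᵃᵗ/P ⇒ 1/P = Σzᵢ/Pᵢˢᵃᵗ.
1/P = 0.5183/378.3 + 0.4817/305.5 = 0.0029468 ⇒ P = 339.3470 kPa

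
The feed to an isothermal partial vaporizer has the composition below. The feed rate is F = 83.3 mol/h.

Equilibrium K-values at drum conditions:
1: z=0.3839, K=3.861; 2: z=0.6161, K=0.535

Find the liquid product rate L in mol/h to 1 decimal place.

Binary case is linear: z₁(K₁−1)(1+β(K₂−1)) + z₂(K₂−1)(1+β(K₁−1)) = 0
⇒ β = [z₁(K₁−1)+z₂(K₂−1)] / [−(K₁−1)(K₂−1)] = 0.81185/1.33037 = 0.6102
Then V = β·F = 0.6102·83.3 = 50.8 mol/h and L = F − V = 32.5 mol/h.

L = 32.5 mol/h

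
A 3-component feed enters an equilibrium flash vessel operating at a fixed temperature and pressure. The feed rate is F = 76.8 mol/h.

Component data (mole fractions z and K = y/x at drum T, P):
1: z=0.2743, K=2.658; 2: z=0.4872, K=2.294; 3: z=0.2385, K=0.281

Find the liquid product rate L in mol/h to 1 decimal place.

L = 8.4 mol/h

Rachford–Rice: g(ψ) = Σ zᵢ(Kᵢ−1)/(1+ψ(Kᵢ−1)) = 0.
Check two-phase: ΣzᵢKᵢ = 1.9137 > 1 and Σzᵢ/Kᵢ = 1.1643 > 1, so g(0) = 0.9137 > 0 and g(1) = -0.1643 < 0.
Newton–Raphson from ψ = 0.5:
  ψ = 0.5000: g = 0.36370, g' = -0.8267 → ψ = 0.9400
  ψ = 0.9400: g = -0.06676, g' = -1.4545 → ψ = 0.8941
  ψ = 0.8941: g = -0.00460, g' = -1.2642 → ψ = 0.8904
Converged at ψ = 0.8904.
Then V = ψ·F = 0.8904·76.8 = 68.4 mol/h and L = F − V = 8.4 mol/h.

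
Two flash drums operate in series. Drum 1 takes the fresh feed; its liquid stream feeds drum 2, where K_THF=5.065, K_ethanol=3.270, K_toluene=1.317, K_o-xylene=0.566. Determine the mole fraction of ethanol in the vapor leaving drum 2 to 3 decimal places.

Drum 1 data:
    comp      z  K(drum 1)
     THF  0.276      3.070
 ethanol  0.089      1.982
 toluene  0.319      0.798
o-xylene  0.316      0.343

Drum 1:
Rachford–Rice: g(ψ₁) = Σ zᵢ(Kᵢ−1)/(1+ψ₁(Kᵢ−1)) = 0.
g(0) = ΣzᵢKᵢ − 1 = 0.387 and g(1) = 1 − Σzᵢ/Kᵢ = -0.456, so a root lies in (0, 1).
Newton iteration, ψ₁⁰ = 0.68:
  ψ₁ = 0.680: g = -0.1603, g' = -0.698 → ψ₁ = 0.450
  ψ₁ = 0.450: g = -0.0095, g' = -0.649 → ψ₁ = 0.436
Converged at ψ₁ = 0.436.
Drum-1 compositions:
  THF: x = 0.145, y = 0.445
  ethanol: x = 0.062, y = 0.124
  toluene: x = 0.350, y = 0.279
  o-xylene: x = 0.443, y = 0.152
Drum-2 feed = drum-1 liquid: z₂ = (0.1451, 0.0623, 0.3498, 0.4428).
Drum 2:
Newton iteration, ψ₂⁰ = 0.5:
  ψ₂ = 0.500: g = 0.1111, g' = -0.493 → ψ₂ = 0.725
  ψ₂ = 0.725: g = 0.0126, g' = -0.401 → ψ₂ = 0.757
Converged at ψ₂ = 0.757.
  THF: x = 0.036, y = 0.180
  ethanol: x = 0.023, y = 0.075
  toluene: x = 0.282, y = 0.372
  o-xylene: x = 0.659, y = 0.373

y_ethanol (drum 2) = 0.075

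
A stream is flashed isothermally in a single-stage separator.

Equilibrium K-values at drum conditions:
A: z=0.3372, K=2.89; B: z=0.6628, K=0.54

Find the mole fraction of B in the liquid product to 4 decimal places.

x_B = 0.8043

Let ψ = V/F and solve Σ zᵢ(Kᵢ−1)/(1+ψ(Kᵢ−1)) = 0.
g(0) = ΣzᵢKᵢ − 1 = 0.3324 and g(1) = 1 − Σzᵢ/Kᵢ = -0.3441, so a root lies in (0, 1).
Newton–Raphson from ψ = 0.35:
  ψ = 0.3500: g = 0.02018, g' = -0.6356 → ψ = 0.3818
  ψ = 0.3818: g = 0.00037, g' = -0.6128 → ψ = 0.3824
Converged at ψ = 0.3824.
Compositions from xᵢ = zᵢ/(1+ψ(Kᵢ−1)), yᵢ = Kᵢxᵢ:
  A: x = 0.1957, y = 0.5657
  B: x = 0.8043, y = 0.4343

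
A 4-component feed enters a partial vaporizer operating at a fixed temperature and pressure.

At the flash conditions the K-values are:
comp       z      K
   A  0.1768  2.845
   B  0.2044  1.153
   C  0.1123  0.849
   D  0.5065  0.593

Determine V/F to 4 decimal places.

Material balance + equilibrium reduce to Σ zᵢ(Kᵢ−1)/(1+V/F(Kᵢ−1)) = 0.
Check two-phase: ΣzᵢKᵢ = 1.1344 > 1 and Σzᵢ/Kᵢ = 1.2258 > 1, so g(0) = 0.1344 > 0 and g(1) = -0.2258 < 0.
Newton iteration, V/F⁰ = 0.5:
  V/F = 0.5000: g = -0.07843, g' = -0.3022 → V/F = 0.2405
  V/F = 0.2405: g = 0.01001, g' = -0.3991 → V/F = 0.2655
  V/F = 0.2655: g = 0.00020, g' = -0.3838 → V/F = 0.2661
Converged at V/F = 0.2661.

V/F = 0.2661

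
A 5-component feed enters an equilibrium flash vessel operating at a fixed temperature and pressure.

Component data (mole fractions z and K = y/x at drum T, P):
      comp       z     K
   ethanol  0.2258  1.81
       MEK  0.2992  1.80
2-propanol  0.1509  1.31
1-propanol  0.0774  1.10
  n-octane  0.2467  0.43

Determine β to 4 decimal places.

β = 0.8997

Rachford–Rice: g(β) = Σ zᵢ(Kᵢ−1)/(1+β(Kᵢ−1)) = 0.
g(0) = ΣzᵢKᵢ − 1 = 0.3362 and g(1) = 1 − Σzᵢ/Kᵢ = -0.0502, so a root lies in (0, 1).
Newton iteration, β⁰ = 0.5:
  β = 0.5000: g = 0.15235, g' = -0.3411 → β = 0.9466
  β = 0.9466: g = -0.02245, g' = -0.4969 → β = 0.9015
  β = 0.9015: g = -0.00080, g' = -0.4627 → β = 0.8997
Converged at β = 0.8997.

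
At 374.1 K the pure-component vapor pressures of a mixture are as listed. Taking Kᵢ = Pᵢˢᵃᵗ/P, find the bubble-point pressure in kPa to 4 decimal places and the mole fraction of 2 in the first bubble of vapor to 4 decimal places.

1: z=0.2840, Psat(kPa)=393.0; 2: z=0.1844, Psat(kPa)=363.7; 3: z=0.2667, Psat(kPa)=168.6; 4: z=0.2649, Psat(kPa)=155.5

Pbub = 264.8358 kPa, y_2 = 0.2532

At the bubble point ψ → 0, so ΣzᵢKᵢ = 1 with Kᵢ = Pᵢˢᵃᵗ/P ⇒ P = ΣzᵢPᵢˢᵃᵗ.
P = 0.2840·393.0 + 0.1844·363.7 + 0.2667·168.6 + 0.2649·155.5 = 264.8358 kPa
yᵢ = zᵢPᵢˢᵃᵗ/P ⇒ y_2 = 0.1844·363.7/264.8358 = 0.2532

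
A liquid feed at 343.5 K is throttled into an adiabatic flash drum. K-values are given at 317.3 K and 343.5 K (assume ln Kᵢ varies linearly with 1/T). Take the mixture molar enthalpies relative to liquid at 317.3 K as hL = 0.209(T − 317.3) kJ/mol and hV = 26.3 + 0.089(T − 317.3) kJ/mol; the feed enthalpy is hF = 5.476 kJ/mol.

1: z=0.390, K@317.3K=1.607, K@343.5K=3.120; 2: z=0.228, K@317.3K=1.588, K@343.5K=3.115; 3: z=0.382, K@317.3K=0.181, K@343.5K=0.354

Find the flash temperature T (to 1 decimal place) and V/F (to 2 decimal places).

T = 319.0 K, V/F = 0.20

Adiabatic flash: solve Rachford–Rice at each trial T, then check hF = ψ·hV(T) + (1−ψ)·hL(T).
  T = 317.3 K: K = (1.607, 1.588, 0.181), RR gives ψ = 0.118, H_out = 3.101 kJ/mol
  T = 343.5 K: K = (3.120, 3.115, 0.354), RR gives ψ = 0.776, H_out = 23.452 kJ/mol
  T = 330.4 K: K = (2.269, 2.254, 0.257), RR gives ψ = 0.529, H_out = 15.815 kJ/mol
  T = 323.9 K: K = (1.919, 1.901, 0.217), RR gives ψ = 0.370, H_out = 10.818 kJ/mol
  T = 320.6 K: K = (1.758, 1.739, 0.198), RR gives ψ = 0.262, H_out = 7.473 kJ/mol
  T = 319.0 K: K = (1.683, 1.665, 0.190), RR gives ψ = 0.198, H_out = 5.519 kJ/mol
Linear interpolation between T = 317.3 (H_out = 3.101) and T = 319.0 (H_out = 5.519) on hF = 5.476 gives T ≈ 319.0 K, at which ψ = 0.20.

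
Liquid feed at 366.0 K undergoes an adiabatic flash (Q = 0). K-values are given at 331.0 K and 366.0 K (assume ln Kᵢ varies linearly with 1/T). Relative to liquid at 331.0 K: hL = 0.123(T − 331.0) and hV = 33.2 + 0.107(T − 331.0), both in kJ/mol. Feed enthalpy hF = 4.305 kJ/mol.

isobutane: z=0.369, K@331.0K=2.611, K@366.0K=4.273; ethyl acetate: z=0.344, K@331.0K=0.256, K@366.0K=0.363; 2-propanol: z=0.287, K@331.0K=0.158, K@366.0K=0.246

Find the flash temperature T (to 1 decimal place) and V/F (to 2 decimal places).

T = 334.7 K, V/F = 0.12

Adiabatic flash: solve Rachford–Rice at each trial T, then check hF = ψ·hV(T) + (1−ψ)·hL(T).
  T = 331.0 K: K = (2.611, 0.256, 0.158), RR gives ψ = 0.076, H_out = 2.528 kJ/mol
  T = 366.0 K: K = (4.273, 0.363, 0.246), RR gives ψ = 0.341, H_out = 15.424 kJ/mol
  T = 348.5 K: K = (3.382, 0.308, 0.199), RR gives ψ = 0.232, H_out = 9.791 kJ/mol
  T = 339.8 K: K = (2.984, 0.281, 0.178), RR gives ψ = 0.164, H_out = 6.490 kJ/mol
  T = 335.4 K: K = (2.794, 0.269, 0.168), RR gives ψ = 0.123, H_out = 4.607 kJ/mol
  T = 333.2 K: K = (2.701, 0.262, 0.163), RR gives ψ = 0.100, H_out = 3.596 kJ/mol
Linear interpolation between T = 333.2 (H_out = 3.596) and T = 335.4 (H_out = 4.607) on hF = 4.305 gives T ≈ 334.7 K, at which ψ = 0.12.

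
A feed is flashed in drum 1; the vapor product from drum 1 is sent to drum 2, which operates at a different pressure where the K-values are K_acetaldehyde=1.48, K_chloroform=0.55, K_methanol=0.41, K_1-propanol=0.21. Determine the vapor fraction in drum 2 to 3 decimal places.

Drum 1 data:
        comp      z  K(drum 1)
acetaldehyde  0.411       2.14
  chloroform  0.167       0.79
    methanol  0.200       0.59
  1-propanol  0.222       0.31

V/F (drum 2) = 0.292

Drum 1:
Material balance + equilibrium reduce to Σ zᵢ(Kᵢ−1)/(1+ψ₁(Kᵢ−1)) = 0.
Check two-phase: ΣzᵢKᵢ = 1.198 > 1 and Σzᵢ/Kᵢ = 1.459 > 1, so g(0) = 0.198 > 0 and g(1) = -0.459 < 0.
Newton iteration, ψ₁⁰ = 0.51:
  ψ₁ = 0.510: g = -0.0830, g' = -0.528 → ψ₁ = 0.353
  ψ₁ = 0.353: g = -0.0021, g' = -0.511 → ψ₁ = 0.349
Converged at ψ₁ = 0.349.
Drum-1 compositions:
  acetaldehyde: x = 0.294, y = 0.629
  chloroform: x = 0.180, y = 0.142
  methanol: x = 0.233, y = 0.138
  1-propanol: x = 0.292, y = 0.091
Drum-2 feed = drum-1 vapor: z₂ = (0.6293, 0.1424, 0.1377, 0.0906).
Drum 2:
Let ψ₂ = V/F and solve Σ zᵢ(Kᵢ−1)/(1+ψ₂(Kᵢ−1)) = 0.
Feasibility: ΣzᵢKᵢ = 1.085, Σzᵢ/Kᵢ = 1.451 — both > 1, two phases present.
Iterate (Newton) starting at ψ₂ = 0.62:
  ψ₂ = 0.620: g = -0.1245, g' = -0.478 → ψ₂ = 0.360
  ψ₂ = 0.360: g = -0.0219, g' = -0.334 → ψ₂ = 0.294
  ψ₂ = 0.294: g = -0.0006, g' = -0.316 → ψ₂ = 0.292
Converged at ψ₂ = 0.292.
  acetaldehyde: x = 0.552, y = 0.817
  chloroform: x = 0.164, y = 0.090
  methanol: x = 0.166, y = 0.068
  1-propanol: x = 0.118, y = 0.025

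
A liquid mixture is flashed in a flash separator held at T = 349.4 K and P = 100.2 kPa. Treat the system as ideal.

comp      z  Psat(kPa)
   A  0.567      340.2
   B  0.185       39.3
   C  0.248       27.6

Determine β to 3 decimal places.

Raoult's law: Kᵢ = Pᵢˢᵃᵗ/P = Pᵢˢᵃᵗ/100.2.
  K_A = 340.2/100.2 = 3.39521, K_B = 39.3/100.2 = 0.39222, K_C = 27.6/100.2 = 0.27545
Rachford–Rice: g(β) = Σ zᵢ(Kᵢ−1)/(1+β(Kᵢ−1)) = 0.
g(0) = ΣzᵢKᵢ − 1 = 1.066 and g(1) = 1 − Σzᵢ/Kᵢ = -0.539, so a root lies in (0, 1).
Newton–Raphson from β = 0.69:
  β = 0.690: g = -0.0410, g' = -1.186 → β = 0.655
Converged at β = 0.655.

β = 0.655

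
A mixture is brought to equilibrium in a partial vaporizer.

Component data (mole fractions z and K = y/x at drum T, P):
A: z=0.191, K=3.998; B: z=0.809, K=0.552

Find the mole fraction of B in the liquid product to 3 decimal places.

x_B = 0.870

Rachford–Rice: g(ψ) = Σ zᵢ(Kᵢ−1)/(1+ψ(Kᵢ−1)) = 0.
Check two-phase: ΣzᵢKᵢ = 1.210 > 1 and Σzᵢ/Kᵢ = 1.513 > 1, so g(0) = 0.210 > 0 and g(1) = -0.513 < 0.
Binary case is linear: z₁(K₁−1)(1+ψ(K₂−1)) + z₂(K₂−1)(1+ψ(K₁−1)) = 0
⇒ ψ = [z₁(K₁−1)+z₂(K₂−1)] / [−(K₁−1)(K₂−1)] = 0.2102/1.3431 = 0.156
Compositions from xᵢ = zᵢ/(1+ψ(Kᵢ−1)), yᵢ = Kᵢxᵢ:
  A: x = 0.130, y = 0.520
  B: x = 0.870, y = 0.480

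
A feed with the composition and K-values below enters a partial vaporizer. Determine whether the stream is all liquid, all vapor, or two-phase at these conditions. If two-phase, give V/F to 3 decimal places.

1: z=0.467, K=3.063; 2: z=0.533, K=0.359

ΣzᵢKᵢ = 1.622; Σzᵢ/Kᵢ = 1.637.
Both exceed 1, so a two-phase solution exists.
Binary case is linear: z₁(K₁−1)(1+ψ(K₂−1)) + z₂(K₂−1)(1+ψ(K₁−1)) = 0
⇒ ψ = [z₁(K₁−1)+z₂(K₂−1)] / [−(K₁−1)(K₂−1)] = 0.6218/1.3224 = 0.470

two-phase, V/F = 0.470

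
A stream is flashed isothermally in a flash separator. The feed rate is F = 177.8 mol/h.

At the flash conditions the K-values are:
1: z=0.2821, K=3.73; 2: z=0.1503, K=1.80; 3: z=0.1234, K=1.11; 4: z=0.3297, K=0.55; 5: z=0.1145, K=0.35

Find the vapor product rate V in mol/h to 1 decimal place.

Material balance + equilibrium reduce to Σ zᵢ(Kᵢ−1)/(1+V/F(Kᵢ−1)) = 0.
g(0) = ΣzᵢKᵢ − 1 = 0.6812 and g(1) = 1 − Σzᵢ/Kᵢ = -0.1969, so a root lies in (0, 1).
Newton iteration, V/F⁰ = 0.63:
  V/F = 0.6300: g = 0.04268, g' = -0.5968 → V/F = 0.7015
  V/F = 0.7015: g = 0.00019, g' = -0.5942 → V/F = 0.7018
Converged at V/F = 0.7018.
Then V = V/F·F = 0.7018·177.8 = 124.8 mol/h and L = F − V = 53.0 mol/h.

V = 124.8 mol/h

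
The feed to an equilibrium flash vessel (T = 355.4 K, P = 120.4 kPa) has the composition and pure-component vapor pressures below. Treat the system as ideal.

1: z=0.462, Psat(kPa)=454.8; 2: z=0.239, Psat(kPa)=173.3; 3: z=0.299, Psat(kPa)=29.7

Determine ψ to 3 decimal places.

ψ = 0.732

Raoult's law: Kᵢ = Pᵢˢᵃᵗ/P = Pᵢˢᵃᵗ/120.4.
  K_1 = 454.8/120.4 = 3.77741, K_2 = 173.3/120.4 = 1.43937, K_3 = 29.7/120.4 = 0.24668
Iterate (Newton) starting at ψ = 0.54:
  ψ = 0.540: g = 0.2185, g' = -1.083 → ψ = 0.742
  ψ = 0.742: g = -0.0120, g' = -1.279 → ψ = 0.732
Converged at ψ = 0.732.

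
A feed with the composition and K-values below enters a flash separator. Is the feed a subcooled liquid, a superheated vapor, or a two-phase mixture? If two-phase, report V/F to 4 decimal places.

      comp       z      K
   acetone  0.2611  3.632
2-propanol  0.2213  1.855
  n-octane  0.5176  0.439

two-phase, V/F = 0.5354

ΣzᵢKᵢ = 1.5861; Σzᵢ/Kᵢ = 1.3702.
Both exceed 1, so a two-phase solution exists.
Iterate (Newton) starting at ψ = 0.37:
  ψ = 0.3700: g = 0.12547, g' = -0.8170 → ψ = 0.5236
  ψ = 0.5236: g = 0.00856, g' = -0.7236 → ψ = 0.5354
Converged at ψ = 0.5354.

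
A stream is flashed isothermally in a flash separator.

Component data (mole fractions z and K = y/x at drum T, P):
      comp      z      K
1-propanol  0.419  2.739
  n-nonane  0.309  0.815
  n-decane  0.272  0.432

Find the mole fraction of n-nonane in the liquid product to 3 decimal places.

x_n-nonane = 0.356

Iterate (Newton) starting at V/F = 0.32:
  V/F = 0.320: g = 0.2186, g' = -0.666 → V/F = 0.648
  V/F = 0.648: g = 0.0331, g' = -0.514 → V/F = 0.713
Converged at V/F = 0.713.
Compositions from xᵢ = zᵢ/(1+V/F(Kᵢ−1)), yᵢ = Kᵢxᵢ:
  1-propanol: x = 0.187, y = 0.513
  n-nonane: x = 0.356, y = 0.290
  n-decane: x = 0.457, y = 0.197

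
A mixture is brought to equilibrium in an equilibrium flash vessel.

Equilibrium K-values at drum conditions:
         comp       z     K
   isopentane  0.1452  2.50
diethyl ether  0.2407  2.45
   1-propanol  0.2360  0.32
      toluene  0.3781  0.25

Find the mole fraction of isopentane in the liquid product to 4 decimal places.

Iterate (Newton) starting at ψ = 0.5:
  ψ = 0.5000: g = -0.37009, g' = -1.0717 → ψ = 0.1547
  ψ = 0.1547: g = -0.03828, g' = -0.9613 → ψ = 0.1149
  ψ = 0.1149: g = 0.00059, g' = -0.9927 → ψ = 0.1155
Converged at ψ = 0.1155.
Compositions from xᵢ = zᵢ/(1+ψ(Kᵢ−1)), yᵢ = Kᵢxᵢ:
  isopentane: x = 0.1238, y = 0.3094
  diethyl ether: x = 0.2062, y = 0.5051
  1-propanol: x = 0.2561, y = 0.0820
  toluene: x = 0.4139, y = 0.1035

x_isopentane = 0.1238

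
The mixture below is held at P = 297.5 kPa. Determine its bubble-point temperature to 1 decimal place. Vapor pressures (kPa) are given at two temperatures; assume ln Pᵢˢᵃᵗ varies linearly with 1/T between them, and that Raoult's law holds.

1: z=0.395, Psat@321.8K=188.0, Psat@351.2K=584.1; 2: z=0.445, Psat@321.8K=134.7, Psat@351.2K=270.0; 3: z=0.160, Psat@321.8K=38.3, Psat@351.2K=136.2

Bubble-point temperature: ΣzᵢPᵢˢᵃᵗ(T) = P. Interpolate ln Pᵢˢᵃᵗ = aᵢ + bᵢ/T.
  T = 321.8 K: ΣzᵢPᵢˢᵃᵗ = 140.33 kPa
  T = 351.2 K: ΣzᵢPᵢˢᵃᵗ = 372.66 kPa
  T = 336.5 K: ΣzᵢPᵢˢᵃᵗ = 232.22 kPa
  T = 343.9 K: ΣzᵢPᵢˢᵃᵗ = 295.75 kPa
  T = 347.5 K: ΣzᵢPᵢˢᵃᵗ = 331.76 kPa
  T = 345.7 K: ΣzᵢPᵢˢᵃᵗ = 313.31 kPa
Interpolating between 343.9 K and 345.7 K gives T ≈ 344.1 K.

T = 344.1 K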